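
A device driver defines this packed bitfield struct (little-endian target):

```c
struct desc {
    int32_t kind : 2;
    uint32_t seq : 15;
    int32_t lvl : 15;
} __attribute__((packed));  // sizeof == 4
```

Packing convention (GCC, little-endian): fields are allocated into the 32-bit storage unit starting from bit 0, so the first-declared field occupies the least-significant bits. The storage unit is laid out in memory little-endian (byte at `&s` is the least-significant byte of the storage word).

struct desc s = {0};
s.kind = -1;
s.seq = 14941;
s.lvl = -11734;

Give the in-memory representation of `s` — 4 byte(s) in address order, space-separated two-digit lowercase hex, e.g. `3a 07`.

77 e9 54 a4

[0+:2] kind=-1 & 0x3 = 0x3; word=0x00000003
[2+:15] seq=14941 & 0x7fff = 0x3a5d; word=0x0000e977
[17+:15] lvl=-11734 & 0x7fff = 0x522a; word=0xa454e977
word = 0xa454e977 → little-endian bytes:
  [0]=0x77  [1]=0xe9  [2]=0x54  [3]=0xa4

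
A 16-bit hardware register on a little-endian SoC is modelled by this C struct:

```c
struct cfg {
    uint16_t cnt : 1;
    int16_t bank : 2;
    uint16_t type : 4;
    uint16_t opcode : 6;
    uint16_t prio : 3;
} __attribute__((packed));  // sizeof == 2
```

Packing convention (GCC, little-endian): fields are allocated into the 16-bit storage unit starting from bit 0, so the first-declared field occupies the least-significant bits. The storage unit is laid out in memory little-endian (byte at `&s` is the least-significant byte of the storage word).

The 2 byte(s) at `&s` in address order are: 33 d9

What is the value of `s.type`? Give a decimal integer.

[0]=0x33 [1]=0xd9 (little-endian) → word 0xd933
cnt:1 @ bit 0 → (0xd933>>0)&0x1 = 0x1
bank:2 @ bit 1 → (0xd933>>1)&0x3 = 0x1
type:4 @ bit 3 → (0xd933>>3)&0xf = 0x6  ←
opcode:6 @ bit 7 → (0xd933>>7)&0x3f = 0x32
prio:3 @ bit 13 → (0xd933>>13)&0x7 = 0x6

6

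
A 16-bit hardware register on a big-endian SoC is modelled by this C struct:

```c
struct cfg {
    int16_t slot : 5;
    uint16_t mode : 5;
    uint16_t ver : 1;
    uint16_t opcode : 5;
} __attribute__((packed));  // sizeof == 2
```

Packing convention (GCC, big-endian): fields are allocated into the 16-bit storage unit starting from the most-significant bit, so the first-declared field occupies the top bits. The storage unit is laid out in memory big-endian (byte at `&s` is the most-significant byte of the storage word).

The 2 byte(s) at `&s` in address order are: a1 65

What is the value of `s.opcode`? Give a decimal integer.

[0]=0xa1 [1]=0x65 (big-endian) → word 0xa165
slot:5 @ bit 11 → (0xa165>>11)&0x1f = 0x14
mode:5 @ bit 6 → (0xa165>>6)&0x1f = 0x5
ver:1 @ bit 5 → (0xa165>>5)&0x1 = 0x1
opcode:5 @ bit 0 → (0xa165>>0)&0x1f = 0x5  ←

5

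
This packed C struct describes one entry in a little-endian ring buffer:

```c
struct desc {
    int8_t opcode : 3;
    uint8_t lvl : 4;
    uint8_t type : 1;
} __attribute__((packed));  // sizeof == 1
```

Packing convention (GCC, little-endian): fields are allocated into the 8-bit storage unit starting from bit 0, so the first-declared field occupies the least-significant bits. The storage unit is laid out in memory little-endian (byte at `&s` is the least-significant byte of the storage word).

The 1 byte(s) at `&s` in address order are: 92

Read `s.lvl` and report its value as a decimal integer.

[0]=0x92 (little-endian) → word 0x92
opcode:3 @ bit 0 → (0x92>>0)&0x7 = 0x2
lvl:4 @ bit 3 → (0x92>>3)&0xf = 0x2  ←
type:1 @ bit 7 → (0x92>>7)&0x1 = 0x1

2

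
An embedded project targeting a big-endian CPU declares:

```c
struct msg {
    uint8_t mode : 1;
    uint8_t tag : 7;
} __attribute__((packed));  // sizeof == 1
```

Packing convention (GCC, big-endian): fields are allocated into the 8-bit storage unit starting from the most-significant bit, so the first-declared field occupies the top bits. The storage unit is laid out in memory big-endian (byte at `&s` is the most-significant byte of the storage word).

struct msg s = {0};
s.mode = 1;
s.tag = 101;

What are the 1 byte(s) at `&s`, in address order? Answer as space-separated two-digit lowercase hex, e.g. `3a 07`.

e5

mode (1b) val=1 bits=0x1 at bit 7: 0x80
tag (7b) val=101 bits=0x65 at bit 0: 0xe5
word = 0xe5 → big-endian bytes:
  [0]=0xe5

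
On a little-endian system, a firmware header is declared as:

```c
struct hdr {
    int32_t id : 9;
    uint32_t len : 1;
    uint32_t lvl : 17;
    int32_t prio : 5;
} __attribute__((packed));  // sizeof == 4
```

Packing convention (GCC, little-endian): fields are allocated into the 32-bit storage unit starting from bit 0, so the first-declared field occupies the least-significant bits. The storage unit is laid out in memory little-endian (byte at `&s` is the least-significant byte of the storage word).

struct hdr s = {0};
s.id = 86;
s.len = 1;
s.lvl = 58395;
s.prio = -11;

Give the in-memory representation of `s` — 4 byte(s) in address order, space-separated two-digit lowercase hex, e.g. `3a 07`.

56 6e 90 ab

id:9 = 86 → 0x56 << 0 → word 0x00000056
len:1 = 1 → 0x1 << 9 → word 0x00000256
lvl:17 = 58395 → 0xe41b << 10 → word 0x03906e56
prio:5 = -11 → 0x15 << 27 → word 0xab906e56
word = 0xab906e56 → little-endian bytes:
  [0]=0x56  [1]=0x6e  [2]=0x90  [3]=0xab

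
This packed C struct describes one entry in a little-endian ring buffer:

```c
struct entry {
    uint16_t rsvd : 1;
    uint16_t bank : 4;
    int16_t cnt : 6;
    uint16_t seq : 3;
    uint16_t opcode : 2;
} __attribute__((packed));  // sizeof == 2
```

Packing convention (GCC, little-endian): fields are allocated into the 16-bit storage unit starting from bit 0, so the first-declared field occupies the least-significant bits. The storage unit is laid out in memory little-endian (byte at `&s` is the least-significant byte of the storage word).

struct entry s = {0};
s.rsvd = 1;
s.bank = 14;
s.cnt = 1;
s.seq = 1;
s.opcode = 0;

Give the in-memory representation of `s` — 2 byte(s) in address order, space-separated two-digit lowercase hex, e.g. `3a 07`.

rsvd (1b) val=1 bits=0x1 at bit 0: 0x0001
bank (4b) val=14 bits=0xe at bit 1: 0x001d
cnt (6b) val=1 bits=0x1 at bit 5: 0x003d
seq (3b) val=1 bits=0x1 at bit 11: 0x083d
opcode (2b) val=0 bits=0x0 at bit 14: 0x083d
word = 0x083d → little-endian bytes:
  [0]=0x3d  [1]=0x08

3d 08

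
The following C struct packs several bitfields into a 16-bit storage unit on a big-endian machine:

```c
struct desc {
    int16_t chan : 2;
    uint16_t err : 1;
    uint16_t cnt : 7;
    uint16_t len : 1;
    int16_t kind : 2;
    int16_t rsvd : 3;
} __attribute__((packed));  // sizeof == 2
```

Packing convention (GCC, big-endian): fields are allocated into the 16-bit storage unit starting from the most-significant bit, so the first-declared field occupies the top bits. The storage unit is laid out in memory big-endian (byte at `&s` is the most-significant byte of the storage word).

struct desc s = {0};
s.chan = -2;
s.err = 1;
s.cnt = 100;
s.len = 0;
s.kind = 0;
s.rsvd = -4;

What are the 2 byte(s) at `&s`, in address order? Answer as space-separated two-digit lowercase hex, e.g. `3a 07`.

b9 04

chan (2b) val=-2 bits=0x2 at bit 14: 0x8000
err (1b) val=1 bits=0x1 at bit 13: 0xa000
cnt (7b) val=100 bits=0x64 at bit 6: 0xb900
len (1b) val=0 bits=0x0 at bit 5: 0xb900
kind (2b) val=0 bits=0x0 at bit 3: 0xb900
rsvd (3b) val=-4 bits=0x4 at bit 0: 0xb904
word = 0xb904 → big-endian bytes:
  [0]=0xb9  [1]=0x04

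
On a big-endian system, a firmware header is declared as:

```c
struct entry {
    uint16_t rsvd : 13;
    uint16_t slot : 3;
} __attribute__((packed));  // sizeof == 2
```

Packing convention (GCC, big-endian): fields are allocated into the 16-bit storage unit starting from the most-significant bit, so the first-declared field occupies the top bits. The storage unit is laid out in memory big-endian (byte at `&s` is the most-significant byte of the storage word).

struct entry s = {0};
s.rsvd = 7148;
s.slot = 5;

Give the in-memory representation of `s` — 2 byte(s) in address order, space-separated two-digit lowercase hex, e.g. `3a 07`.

[3+:13] rsvd=7148 & 0x1fff = 0x1bec; word=0xdf60
[0+:3] slot=5 & 0x7 = 0x5; word=0xdf65
word = 0xdf65 → big-endian bytes:
  [0]=0xdf  [1]=0x65

df 65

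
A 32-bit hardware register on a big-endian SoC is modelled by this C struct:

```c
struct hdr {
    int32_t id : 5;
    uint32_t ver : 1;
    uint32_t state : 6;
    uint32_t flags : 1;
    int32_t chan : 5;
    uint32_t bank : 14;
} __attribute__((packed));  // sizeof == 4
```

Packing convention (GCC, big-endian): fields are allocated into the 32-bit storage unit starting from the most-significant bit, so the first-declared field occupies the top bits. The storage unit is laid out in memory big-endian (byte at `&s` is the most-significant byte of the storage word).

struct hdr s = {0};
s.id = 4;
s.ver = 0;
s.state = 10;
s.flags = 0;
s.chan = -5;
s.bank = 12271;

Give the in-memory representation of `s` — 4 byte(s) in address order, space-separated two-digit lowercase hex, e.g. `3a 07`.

20 a6 ef ef

[27+:5] id=4 & 0x1f = 0x4; word=0x20000000
[26+:1] ver=0 & 0x1 = 0x0; word=0x20000000
[20+:6] state=10 & 0x3f = 0xa; word=0x20a00000
[19+:1] flags=0 & 0x1 = 0x0; word=0x20a00000
[14+:5] chan=-5 & 0x1f = 0x1b; word=0x20a6c000
[0+:14] bank=12271 & 0x3fff = 0x2fef; word=0x20a6efef
word = 0x20a6efef → big-endian bytes:
  [0]=0x20  [1]=0xa6  [2]=0xef  [3]=0xef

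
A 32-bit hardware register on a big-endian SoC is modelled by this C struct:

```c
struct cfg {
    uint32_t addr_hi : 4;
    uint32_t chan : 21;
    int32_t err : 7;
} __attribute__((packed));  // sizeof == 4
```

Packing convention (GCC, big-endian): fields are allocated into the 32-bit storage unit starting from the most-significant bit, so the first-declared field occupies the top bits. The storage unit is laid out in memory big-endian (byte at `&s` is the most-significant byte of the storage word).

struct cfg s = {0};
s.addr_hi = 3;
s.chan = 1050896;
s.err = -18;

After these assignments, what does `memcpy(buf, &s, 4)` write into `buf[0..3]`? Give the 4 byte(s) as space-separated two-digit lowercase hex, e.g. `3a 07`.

38 04 88 6e

addr_hi (4b) val=3 bits=0x3 at bit 28: 0x30000000
chan (21b) val=1050896 bits=0x100910 at bit 7: 0x38048800
err (7b) val=-18 bits=0x6e at bit 0: 0x3804886e
word = 0x3804886e → big-endian bytes:
  [0]=0x38  [1]=0x04  [2]=0x88  [3]=0x6e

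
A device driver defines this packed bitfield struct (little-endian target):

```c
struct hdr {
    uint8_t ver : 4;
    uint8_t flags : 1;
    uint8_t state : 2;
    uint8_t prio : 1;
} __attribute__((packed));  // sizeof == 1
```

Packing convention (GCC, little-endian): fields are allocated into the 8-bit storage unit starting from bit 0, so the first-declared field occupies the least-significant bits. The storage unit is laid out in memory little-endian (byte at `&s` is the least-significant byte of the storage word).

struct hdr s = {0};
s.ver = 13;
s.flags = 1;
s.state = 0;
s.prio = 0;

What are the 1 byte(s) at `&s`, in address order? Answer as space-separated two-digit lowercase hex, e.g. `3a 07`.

ver (4b) val=13 bits=0xd at bit 0: 0x0d
flags (1b) val=1 bits=0x1 at bit 4: 0x1d
state (2b) val=0 bits=0x0 at bit 5: 0x1d
prio (1b) val=0 bits=0x0 at bit 7: 0x1d
word = 0x1d → little-endian bytes:
  [0]=0x1d

1d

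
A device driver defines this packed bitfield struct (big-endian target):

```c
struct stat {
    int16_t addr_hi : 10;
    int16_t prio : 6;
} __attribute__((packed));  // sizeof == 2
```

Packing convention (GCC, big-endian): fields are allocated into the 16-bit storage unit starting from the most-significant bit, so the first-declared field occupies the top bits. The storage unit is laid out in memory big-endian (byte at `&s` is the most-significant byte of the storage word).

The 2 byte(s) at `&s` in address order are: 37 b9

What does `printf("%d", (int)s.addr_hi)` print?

222

[0]=0x37 [1]=0xb9 (big-endian) → word 0x37b9
addr_hi:10 @ bit 6 → (0x37b9>>6)&0x3ff = 0xde  ←
prio:6 @ bit 0 → (0x37b9>>0)&0x3f = 0x39
addr_hi signed 10b, MSB=0: value = 222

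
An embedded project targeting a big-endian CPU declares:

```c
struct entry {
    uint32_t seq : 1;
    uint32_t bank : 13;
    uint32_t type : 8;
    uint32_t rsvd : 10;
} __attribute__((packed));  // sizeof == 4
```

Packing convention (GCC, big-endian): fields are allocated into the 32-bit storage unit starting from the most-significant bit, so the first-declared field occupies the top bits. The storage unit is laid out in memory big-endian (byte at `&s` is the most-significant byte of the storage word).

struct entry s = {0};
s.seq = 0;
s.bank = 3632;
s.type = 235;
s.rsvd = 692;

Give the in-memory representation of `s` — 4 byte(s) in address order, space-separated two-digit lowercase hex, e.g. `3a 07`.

seq:1 = 0 → 0x0 << 31 → word 0x00000000
bank:13 = 3632 → 0xe30 << 18 → word 0x38c00000
type:8 = 235 → 0xeb << 10 → word 0x38c3ac00
rsvd:10 = 692 → 0x2b4 << 0 → word 0x38c3aeb4
word = 0x38c3aeb4 → big-endian bytes:
  [0]=0x38  [1]=0xc3  [2]=0xae  [3]=0xb4

38 c3 ae b4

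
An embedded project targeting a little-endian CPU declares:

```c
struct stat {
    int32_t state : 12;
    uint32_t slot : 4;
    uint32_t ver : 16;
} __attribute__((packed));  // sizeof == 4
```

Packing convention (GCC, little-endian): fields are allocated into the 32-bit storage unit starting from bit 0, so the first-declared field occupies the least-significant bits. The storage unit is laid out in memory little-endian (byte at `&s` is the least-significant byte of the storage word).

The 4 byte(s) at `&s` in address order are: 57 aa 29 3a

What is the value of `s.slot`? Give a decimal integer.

10

[0]=0x57 [1]=0xaa [2]=0x29 [3]=0x3a (little-endian) → word 0x3a29aa57
state:12 @ bit 0 → (0x3a29aa57>>0)&0xfff = 0xa57
slot:4 @ bit 12 → (0x3a29aa57>>12)&0xf = 0xa  ←
ver:16 @ bit 16 → (0x3a29aa57>>16)&0xffff = 0x3a29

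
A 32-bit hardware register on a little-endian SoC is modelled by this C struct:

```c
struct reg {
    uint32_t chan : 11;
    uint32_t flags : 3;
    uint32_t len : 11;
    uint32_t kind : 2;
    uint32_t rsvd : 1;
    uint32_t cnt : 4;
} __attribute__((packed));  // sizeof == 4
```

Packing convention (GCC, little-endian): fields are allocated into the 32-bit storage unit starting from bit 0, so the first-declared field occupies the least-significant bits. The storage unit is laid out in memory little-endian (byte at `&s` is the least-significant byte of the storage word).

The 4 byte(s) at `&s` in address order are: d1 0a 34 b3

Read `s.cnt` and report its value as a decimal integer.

[0]=0xd1 [1]=0x0a [2]=0x34 [3]=0xb3 (little-endian) → word 0xb3340ad1
chan [0+:11] = (word>>0) & 0x7ff = 721
flags [11+:3] = (word>>11) & 0x7 = 1
len [14+:11] = (word>>14) & 0x7ff = 1232
kind [25+:2] = (word>>25) & 0x3 = 1
rsvd [27+:1] = (word>>27) & 0x1 = 0
cnt [28+:4] = (word>>28) & 0xf = 11  ←

11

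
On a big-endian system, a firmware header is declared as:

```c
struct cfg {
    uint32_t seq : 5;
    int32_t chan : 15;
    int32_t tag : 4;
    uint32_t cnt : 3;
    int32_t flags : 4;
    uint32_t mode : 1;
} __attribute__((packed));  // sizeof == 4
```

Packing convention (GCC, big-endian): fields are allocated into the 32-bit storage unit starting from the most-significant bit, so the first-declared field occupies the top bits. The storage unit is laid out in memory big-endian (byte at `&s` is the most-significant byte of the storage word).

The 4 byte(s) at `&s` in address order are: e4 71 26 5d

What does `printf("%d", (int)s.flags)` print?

[0]=0xe4 [1]=0x71 [2]=0x26 [3]=0x5d (big-endian) → word 0xe471265d
seq:5 @ bit 27 → (0xe471265d>>27)&0x1f = 0x1c
chan:15 @ bit 12 → (0xe471265d>>12)&0x7fff = 0x4712
tag:4 @ bit 8 → (0xe471265d>>8)&0xf = 0x6
cnt:3 @ bit 5 → (0xe471265d>>5)&0x7 = 0x2
flags:4 @ bit 1 → (0xe471265d>>1)&0xf = 0xe  ←
mode:1 @ bit 0 → (0xe471265d>>0)&0x1 = 0x1
flags signed 4b, MSB=1: 14 - 16 = -2

-2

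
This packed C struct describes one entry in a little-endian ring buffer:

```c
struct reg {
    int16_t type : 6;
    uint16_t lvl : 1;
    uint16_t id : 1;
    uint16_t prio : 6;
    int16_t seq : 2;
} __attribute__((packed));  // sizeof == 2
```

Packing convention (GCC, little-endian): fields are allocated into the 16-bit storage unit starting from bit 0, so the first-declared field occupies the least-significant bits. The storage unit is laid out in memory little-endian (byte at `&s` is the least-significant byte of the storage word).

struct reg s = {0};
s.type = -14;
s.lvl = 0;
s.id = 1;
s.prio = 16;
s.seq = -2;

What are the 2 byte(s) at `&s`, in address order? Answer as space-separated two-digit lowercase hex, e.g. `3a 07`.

[0+:6] type=-14 & 0x3f = 0x32; word=0x0032
[6+:1] lvl=0 & 0x1 = 0x0; word=0x0032
[7+:1] id=1 & 0x1 = 0x1; word=0x00b2
[8+:6] prio=16 & 0x3f = 0x10; word=0x10b2
[14+:2] seq=-2 & 0x3 = 0x2; word=0x90b2
word = 0x90b2 → little-endian bytes:
  [0]=0xb2  [1]=0x90

b2 90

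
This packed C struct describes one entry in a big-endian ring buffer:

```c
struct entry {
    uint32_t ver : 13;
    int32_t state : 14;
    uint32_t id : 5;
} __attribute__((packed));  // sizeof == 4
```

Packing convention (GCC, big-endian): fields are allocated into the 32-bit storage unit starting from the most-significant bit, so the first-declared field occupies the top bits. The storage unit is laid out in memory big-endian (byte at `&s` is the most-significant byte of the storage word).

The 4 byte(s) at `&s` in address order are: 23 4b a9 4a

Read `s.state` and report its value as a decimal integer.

[0]=0x23 [1]=0x4b [2]=0xa9 [3]=0x4a (big-endian) → word 0x234ba94a
ver:13 @ bit 19 → (0x234ba94a>>19)&0x1fff = 0x469
state:14 @ bit 5 → (0x234ba94a>>5)&0x3fff = 0x1d4a  ←
id:5 @ bit 0 → (0x234ba94a>>0)&0x1f = 0xa
state signed 14b, MSB=0: value = 7498

7498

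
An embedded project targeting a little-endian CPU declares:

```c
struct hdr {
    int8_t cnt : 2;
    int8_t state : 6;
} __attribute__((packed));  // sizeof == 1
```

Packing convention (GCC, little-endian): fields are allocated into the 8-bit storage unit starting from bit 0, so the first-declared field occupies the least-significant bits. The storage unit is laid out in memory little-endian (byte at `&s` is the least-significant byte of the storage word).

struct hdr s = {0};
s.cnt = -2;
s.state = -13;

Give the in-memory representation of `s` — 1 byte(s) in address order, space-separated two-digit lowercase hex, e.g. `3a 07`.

cnt (2b) val=-2 bits=0x2 at bit 0: 0x02
state (6b) val=-13 bits=0x33 at bit 2: 0xce
word = 0xce → little-endian bytes:
  [0]=0xce

ce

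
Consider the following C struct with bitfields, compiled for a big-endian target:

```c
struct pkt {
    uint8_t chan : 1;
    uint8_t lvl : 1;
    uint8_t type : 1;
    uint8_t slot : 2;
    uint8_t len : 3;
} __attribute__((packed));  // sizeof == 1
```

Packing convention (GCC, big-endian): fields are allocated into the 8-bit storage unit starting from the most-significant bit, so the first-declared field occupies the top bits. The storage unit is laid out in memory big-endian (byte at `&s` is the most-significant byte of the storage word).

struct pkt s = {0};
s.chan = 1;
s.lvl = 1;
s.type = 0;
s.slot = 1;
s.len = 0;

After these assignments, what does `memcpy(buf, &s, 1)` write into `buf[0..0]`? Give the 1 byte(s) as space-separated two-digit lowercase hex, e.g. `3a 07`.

c8

[7+:1] chan=1 & 0x1 = 0x1; word=0x80
[6+:1] lvl=1 & 0x1 = 0x1; word=0xc0
[5+:1] type=0 & 0x1 = 0x0; word=0xc0
[3+:2] slot=1 & 0x3 = 0x1; word=0xc8
[0+:3] len=0 & 0x7 = 0x0; word=0xc8
word = 0xc8 → big-endian bytes:
  [0]=0xc8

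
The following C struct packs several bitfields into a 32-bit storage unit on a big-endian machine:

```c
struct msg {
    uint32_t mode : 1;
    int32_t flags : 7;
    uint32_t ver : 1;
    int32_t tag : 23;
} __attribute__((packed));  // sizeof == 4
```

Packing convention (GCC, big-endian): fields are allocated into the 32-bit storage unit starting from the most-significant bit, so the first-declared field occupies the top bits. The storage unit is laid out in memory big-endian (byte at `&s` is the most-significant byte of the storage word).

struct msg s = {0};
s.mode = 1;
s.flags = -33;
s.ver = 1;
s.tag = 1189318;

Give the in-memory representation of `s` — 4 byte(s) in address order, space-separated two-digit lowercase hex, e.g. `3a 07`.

mode (1b) val=1 bits=0x1 at bit 31: 0x80000000
flags (7b) val=-33 bits=0x5f at bit 24: 0xdf000000
ver (1b) val=1 bits=0x1 at bit 23: 0xdf800000
tag (23b) val=1189318 bits=0x1225c6 at bit 0: 0xdf9225c6
word = 0xdf9225c6 → big-endian bytes:
  [0]=0xdf  [1]=0x92  [2]=0x25  [3]=0xc6

df 92 25 c6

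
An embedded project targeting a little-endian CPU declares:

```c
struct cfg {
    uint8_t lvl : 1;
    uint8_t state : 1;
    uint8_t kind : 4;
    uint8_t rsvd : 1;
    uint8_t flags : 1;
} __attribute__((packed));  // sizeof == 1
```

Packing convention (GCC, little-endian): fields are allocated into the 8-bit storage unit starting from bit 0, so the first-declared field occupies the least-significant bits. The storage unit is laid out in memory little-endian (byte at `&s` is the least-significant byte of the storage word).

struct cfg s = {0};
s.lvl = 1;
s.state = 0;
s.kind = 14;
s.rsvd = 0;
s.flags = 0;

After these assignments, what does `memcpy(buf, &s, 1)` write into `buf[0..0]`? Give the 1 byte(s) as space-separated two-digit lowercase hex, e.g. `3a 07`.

lvl (1b) val=1 bits=0x1 at bit 0: 0x01
state (1b) val=0 bits=0x0 at bit 1: 0x01
kind (4b) val=14 bits=0xe at bit 2: 0x39
rsvd (1b) val=0 bits=0x0 at bit 6: 0x39
flags (1b) val=0 bits=0x0 at bit 7: 0x39
word = 0x39 → little-endian bytes:
  [0]=0x39

39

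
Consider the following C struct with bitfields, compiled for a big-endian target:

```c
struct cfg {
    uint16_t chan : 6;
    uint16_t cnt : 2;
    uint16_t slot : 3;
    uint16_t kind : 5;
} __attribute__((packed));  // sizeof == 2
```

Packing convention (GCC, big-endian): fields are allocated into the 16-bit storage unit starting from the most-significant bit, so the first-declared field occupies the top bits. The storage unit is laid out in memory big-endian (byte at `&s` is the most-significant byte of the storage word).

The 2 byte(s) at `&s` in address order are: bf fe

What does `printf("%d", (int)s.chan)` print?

[0]=0xbf [1]=0xfe (big-endian) → word 0xbffe
chan:6 @ bit 10 → (0xbffe>>10)&0x3f = 0x2f  ←
cnt:2 @ bit 8 → (0xbffe>>8)&0x3 = 0x3
slot:3 @ bit 5 → (0xbffe>>5)&0x7 = 0x7
kind:5 @ bit 0 → (0xbffe>>0)&0x1f = 0x1e

47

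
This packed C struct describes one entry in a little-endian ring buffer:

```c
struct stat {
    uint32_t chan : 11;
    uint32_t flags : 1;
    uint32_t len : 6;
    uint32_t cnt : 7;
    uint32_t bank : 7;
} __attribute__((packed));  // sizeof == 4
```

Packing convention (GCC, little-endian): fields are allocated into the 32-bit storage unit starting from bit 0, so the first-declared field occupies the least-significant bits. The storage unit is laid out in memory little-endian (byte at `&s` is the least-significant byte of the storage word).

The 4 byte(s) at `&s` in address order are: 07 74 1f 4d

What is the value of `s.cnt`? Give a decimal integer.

71

[0]=0x07 [1]=0x74 [2]=0x1f [3]=0x4d (little-endian) → word 0x4d1f7407
chan [0+:11] = (word>>0) & 0x7ff = 1031
flags [11+:1] = (word>>11) & 0x1 = 0
len [12+:6] = (word>>12) & 0x3f = 55
cnt [18+:7] = (word>>18) & 0x7f = 71  ←
bank [25+:7] = (word>>25) & 0x7f = 38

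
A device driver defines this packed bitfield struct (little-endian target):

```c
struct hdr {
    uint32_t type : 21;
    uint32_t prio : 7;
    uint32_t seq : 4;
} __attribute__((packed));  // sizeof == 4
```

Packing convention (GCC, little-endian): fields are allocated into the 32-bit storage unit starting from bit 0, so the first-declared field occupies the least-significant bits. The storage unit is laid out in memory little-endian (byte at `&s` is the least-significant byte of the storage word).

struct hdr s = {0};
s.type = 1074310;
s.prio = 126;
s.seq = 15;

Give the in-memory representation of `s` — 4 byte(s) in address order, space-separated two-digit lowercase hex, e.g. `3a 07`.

type (21b) val=1074310 bits=0x106486 at bit 0: 0x00106486
prio (7b) val=126 bits=0x7e at bit 21: 0x0fd06486
seq (4b) val=15 bits=0xf at bit 28: 0xffd06486
word = 0xffd06486 → little-endian bytes:
  [0]=0x86  [1]=0x64  [2]=0xd0  [3]=0xff

86 64 d0 ff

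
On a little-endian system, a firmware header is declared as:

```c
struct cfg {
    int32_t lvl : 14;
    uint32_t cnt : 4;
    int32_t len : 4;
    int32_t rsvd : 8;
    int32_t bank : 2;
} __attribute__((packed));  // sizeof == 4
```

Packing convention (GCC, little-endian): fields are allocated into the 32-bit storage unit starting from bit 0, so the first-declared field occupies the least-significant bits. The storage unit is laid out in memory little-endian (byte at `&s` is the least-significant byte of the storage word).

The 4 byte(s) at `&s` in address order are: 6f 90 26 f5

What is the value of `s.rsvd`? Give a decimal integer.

[0]=0x6f [1]=0x90 [2]=0x26 [3]=0xf5 (little-endian) → word 0xf526906f
lvl:14 @ bit 0 → (0xf526906f>>0)&0x3fff = 0x106f
cnt:4 @ bit 14 → (0xf526906f>>14)&0xf = 0xa
len:4 @ bit 18 → (0xf526906f>>18)&0xf = 0x9
rsvd:8 @ bit 22 → (0xf526906f>>22)&0xff = 0xd4  ←
bank:2 @ bit 30 → (0xf526906f>>30)&0x3 = 0x3
rsvd signed 8b, MSB=1: 212 - 256 = -44

-44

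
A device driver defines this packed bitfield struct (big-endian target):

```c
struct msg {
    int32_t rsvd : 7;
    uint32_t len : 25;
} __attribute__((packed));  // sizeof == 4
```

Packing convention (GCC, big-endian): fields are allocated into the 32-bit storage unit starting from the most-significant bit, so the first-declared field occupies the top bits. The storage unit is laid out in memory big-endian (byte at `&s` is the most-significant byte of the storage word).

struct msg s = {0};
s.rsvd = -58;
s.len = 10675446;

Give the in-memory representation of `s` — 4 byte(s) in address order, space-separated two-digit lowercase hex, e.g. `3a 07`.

rsvd (7b) val=-58 bits=0x46 at bit 25: 0x8c000000
len (25b) val=10675446 bits=0xa2e4f6 at bit 0: 0x8ca2e4f6
word = 0x8ca2e4f6 → big-endian bytes:
  [0]=0x8c  [1]=0xa2  [2]=0xe4  [3]=0xf6

8c a2 e4 f6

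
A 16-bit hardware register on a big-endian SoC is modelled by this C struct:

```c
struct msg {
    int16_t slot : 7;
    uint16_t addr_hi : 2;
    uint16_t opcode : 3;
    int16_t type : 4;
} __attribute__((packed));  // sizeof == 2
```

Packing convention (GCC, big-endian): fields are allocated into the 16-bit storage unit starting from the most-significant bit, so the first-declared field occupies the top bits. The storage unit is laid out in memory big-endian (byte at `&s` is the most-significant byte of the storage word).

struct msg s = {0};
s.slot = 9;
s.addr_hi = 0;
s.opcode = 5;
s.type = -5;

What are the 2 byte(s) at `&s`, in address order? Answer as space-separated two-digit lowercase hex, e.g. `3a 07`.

12 5b

slot (7b) val=9 bits=0x9 at bit 9: 0x1200
addr_hi (2b) val=0 bits=0x0 at bit 7: 0x1200
opcode (3b) val=5 bits=0x5 at bit 4: 0x1250
type (4b) val=-5 bits=0xb at bit 0: 0x125b
word = 0x125b → big-endian bytes:
  [0]=0x12  [1]=0x5b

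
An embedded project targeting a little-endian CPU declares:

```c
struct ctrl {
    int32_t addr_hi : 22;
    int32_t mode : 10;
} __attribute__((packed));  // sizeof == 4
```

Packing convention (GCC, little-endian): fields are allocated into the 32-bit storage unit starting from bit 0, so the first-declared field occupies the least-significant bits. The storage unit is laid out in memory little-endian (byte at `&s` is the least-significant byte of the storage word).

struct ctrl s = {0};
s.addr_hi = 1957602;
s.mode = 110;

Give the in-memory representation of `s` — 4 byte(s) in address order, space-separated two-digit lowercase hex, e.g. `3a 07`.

e2 de 9d 1b

addr_hi:22 = 1957602 → 0x1ddee2 << 0 → word 0x001ddee2
mode:10 = 110 → 0x6e << 22 → word 0x1b9ddee2
word = 0x1b9ddee2 → little-endian bytes:
  [0]=0xe2  [1]=0xde  [2]=0x9d  [3]=0x1b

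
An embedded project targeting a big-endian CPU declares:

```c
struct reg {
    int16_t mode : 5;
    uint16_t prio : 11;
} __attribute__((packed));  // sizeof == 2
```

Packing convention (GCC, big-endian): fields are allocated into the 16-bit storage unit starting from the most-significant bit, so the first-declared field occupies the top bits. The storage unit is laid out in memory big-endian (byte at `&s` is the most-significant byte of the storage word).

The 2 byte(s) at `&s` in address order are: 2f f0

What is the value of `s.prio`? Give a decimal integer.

2032

[0]=0x2f [1]=0xf0 (big-endian) → word 0x2ff0
mode:5 @ bit 11 → (0x2ff0>>11)&0x1f = 0x5
prio:11 @ bit 0 → (0x2ff0>>0)&0x7ff = 0x7f0  ←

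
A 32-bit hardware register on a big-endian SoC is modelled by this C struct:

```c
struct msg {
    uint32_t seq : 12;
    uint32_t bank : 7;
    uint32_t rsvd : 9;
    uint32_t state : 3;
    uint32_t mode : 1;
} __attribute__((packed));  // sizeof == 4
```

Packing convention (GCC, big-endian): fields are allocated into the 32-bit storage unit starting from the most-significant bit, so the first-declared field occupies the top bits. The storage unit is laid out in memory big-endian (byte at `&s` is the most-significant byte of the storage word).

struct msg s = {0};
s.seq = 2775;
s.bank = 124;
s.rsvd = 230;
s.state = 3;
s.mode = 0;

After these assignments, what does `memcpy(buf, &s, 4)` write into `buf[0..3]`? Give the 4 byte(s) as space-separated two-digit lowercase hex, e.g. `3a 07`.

ad 7f 8e 66

seq:12 = 2775 → 0xad7 << 20 → word 0xad700000
bank:7 = 124 → 0x7c << 13 → word 0xad7f8000
rsvd:9 = 230 → 0xe6 << 4 → word 0xad7f8e60
state:3 = 3 → 0x3 << 1 → word 0xad7f8e66
mode:1 = 0 → 0x0 << 0 → word 0xad7f8e66
word = 0xad7f8e66 → big-endian bytes:
  [0]=0xad  [1]=0x7f  [2]=0x8e  [3]=0x66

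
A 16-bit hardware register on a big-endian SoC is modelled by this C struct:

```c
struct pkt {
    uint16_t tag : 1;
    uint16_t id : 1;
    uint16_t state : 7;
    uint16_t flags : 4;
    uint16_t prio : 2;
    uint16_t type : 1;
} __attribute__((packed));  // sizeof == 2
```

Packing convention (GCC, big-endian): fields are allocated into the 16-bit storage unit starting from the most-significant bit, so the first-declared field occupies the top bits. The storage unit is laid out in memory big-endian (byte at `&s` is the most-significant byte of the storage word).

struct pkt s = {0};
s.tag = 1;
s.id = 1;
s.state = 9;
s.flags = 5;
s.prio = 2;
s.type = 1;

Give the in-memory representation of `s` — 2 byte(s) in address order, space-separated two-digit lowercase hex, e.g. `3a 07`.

c4 ad

tag (1b) val=1 bits=0x1 at bit 15: 0x8000
id (1b) val=1 bits=0x1 at bit 14: 0xc000
state (7b) val=9 bits=0x9 at bit 7: 0xc480
flags (4b) val=5 bits=0x5 at bit 3: 0xc4a8
prio (2b) val=2 bits=0x2 at bit 1: 0xc4ac
type (1b) val=1 bits=0x1 at bit 0: 0xc4ad
word = 0xc4ad → big-endian bytes:
  [0]=0xc4  [1]=0xad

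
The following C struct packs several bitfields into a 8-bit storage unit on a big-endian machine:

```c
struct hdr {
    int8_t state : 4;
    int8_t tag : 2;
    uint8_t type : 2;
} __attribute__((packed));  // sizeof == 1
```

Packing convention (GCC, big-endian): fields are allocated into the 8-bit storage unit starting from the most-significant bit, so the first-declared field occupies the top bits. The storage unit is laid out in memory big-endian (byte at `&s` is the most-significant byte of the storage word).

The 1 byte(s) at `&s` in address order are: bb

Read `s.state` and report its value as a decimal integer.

[0]=0xbb (big-endian) → word 0xbb
state [4+:4] = (word>>4) & 0xf = 11  ←
tag [2+:2] = (word>>2) & 0x3 = 2
type [0+:2] = (word>>0) & 0x3 = 3
state signed 4b, MSB=1: 11 - 16 = -5

-5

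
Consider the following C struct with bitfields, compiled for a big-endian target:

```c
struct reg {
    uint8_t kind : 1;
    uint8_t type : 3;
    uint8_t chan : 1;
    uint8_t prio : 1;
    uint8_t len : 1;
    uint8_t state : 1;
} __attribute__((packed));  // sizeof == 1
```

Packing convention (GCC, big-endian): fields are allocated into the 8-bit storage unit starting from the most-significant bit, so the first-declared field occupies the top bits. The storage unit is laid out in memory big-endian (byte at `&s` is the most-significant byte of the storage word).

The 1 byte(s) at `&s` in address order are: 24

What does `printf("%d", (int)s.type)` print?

2

[0]=0x24 (big-endian) → word 0x24
kind:1 @ bit 7 → (0x24>>7)&0x1 = 0x0
type:3 @ bit 4 → (0x24>>4)&0x7 = 0x2  ←
chan:1 @ bit 3 → (0x24>>3)&0x1 = 0x0
prio:1 @ bit 2 → (0x24>>2)&0x1 = 0x1
len:1 @ bit 1 → (0x24>>1)&0x1 = 0x0
state:1 @ bit 0 → (0x24>>0)&0x1 = 0x0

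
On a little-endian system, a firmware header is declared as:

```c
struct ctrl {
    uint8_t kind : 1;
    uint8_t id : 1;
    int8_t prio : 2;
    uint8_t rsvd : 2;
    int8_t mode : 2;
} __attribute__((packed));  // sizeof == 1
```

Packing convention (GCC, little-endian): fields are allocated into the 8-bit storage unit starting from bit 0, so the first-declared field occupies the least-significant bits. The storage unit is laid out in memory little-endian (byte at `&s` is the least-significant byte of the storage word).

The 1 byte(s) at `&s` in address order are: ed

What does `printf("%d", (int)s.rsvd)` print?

2

[0]=0xed (little-endian) → word 0xed
kind:1 @ bit 0 → (0xed>>0)&0x1 = 0x1
id:1 @ bit 1 → (0xed>>1)&0x1 = 0x0
prio:2 @ bit 2 → (0xed>>2)&0x3 = 0x3
rsvd:2 @ bit 4 → (0xed>>4)&0x3 = 0x2  ←
mode:2 @ bit 6 → (0xed>>6)&0x3 = 0x3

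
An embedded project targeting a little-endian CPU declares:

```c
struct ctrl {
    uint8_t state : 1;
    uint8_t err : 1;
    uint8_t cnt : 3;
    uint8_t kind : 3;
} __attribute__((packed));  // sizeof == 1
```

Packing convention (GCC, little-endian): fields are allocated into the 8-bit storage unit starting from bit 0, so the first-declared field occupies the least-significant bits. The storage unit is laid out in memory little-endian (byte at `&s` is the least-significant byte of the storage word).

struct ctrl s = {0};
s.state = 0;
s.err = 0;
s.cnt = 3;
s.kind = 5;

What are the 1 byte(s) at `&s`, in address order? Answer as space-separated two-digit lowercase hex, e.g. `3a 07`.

ac

state (1b) val=0 bits=0x0 at bit 0: 0x00
err (1b) val=0 bits=0x0 at bit 1: 0x00
cnt (3b) val=3 bits=0x3 at bit 2: 0x0c
kind (3b) val=5 bits=0x5 at bit 5: 0xac
word = 0xac → little-endian bytes:
  [0]=0xac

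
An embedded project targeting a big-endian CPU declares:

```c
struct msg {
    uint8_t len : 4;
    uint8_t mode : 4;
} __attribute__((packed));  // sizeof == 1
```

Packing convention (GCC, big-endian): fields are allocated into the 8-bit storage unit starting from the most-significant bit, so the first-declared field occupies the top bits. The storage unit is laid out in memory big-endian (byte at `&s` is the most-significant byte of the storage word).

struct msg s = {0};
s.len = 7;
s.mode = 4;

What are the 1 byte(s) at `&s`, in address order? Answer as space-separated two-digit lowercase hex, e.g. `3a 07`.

74

[4+:4] len=7 & 0xf = 0x7; word=0x70
[0+:4] mode=4 & 0xf = 0x4; word=0x74
word = 0x74 → big-endian bytes:
  [0]=0x74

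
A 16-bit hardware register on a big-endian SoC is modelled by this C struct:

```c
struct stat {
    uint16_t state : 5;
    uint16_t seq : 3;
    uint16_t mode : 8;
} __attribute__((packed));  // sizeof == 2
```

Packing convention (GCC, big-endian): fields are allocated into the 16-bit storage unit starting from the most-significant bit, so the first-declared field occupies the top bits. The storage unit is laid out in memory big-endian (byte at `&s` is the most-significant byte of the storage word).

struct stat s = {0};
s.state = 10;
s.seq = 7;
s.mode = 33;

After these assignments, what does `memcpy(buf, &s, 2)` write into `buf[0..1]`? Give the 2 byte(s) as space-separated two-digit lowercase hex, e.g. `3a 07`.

57 21

[11+:5] state=10 & 0x1f = 0xa; word=0x5000
[8+:3] seq=7 & 0x7 = 0x7; word=0x5700
[0+:8] mode=33 & 0xff = 0x21; word=0x5721
word = 0x5721 → big-endian bytes:
  [0]=0x57  [1]=0x21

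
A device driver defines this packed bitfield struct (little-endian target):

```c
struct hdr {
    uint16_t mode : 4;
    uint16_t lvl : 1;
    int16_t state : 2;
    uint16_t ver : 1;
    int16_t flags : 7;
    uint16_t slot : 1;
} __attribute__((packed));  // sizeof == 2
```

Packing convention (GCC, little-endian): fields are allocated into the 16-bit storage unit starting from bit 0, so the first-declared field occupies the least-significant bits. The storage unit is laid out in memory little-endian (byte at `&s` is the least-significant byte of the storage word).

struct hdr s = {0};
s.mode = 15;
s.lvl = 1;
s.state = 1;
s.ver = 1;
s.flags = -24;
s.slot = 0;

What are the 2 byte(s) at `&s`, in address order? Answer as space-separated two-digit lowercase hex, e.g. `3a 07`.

mode:4 = 15 → 0xf << 0 → word 0x000f
lvl:1 = 1 → 0x1 << 4 → word 0x001f
state:2 = 1 → 0x1 << 5 → word 0x003f
ver:1 = 1 → 0x1 << 7 → word 0x00bf
flags:7 = -24 → 0x68 << 8 → word 0x68bf
slot:1 = 0 → 0x0 << 15 → word 0x68bf
word = 0x68bf → little-endian bytes:
  [0]=0xbf  [1]=0x68

bf 68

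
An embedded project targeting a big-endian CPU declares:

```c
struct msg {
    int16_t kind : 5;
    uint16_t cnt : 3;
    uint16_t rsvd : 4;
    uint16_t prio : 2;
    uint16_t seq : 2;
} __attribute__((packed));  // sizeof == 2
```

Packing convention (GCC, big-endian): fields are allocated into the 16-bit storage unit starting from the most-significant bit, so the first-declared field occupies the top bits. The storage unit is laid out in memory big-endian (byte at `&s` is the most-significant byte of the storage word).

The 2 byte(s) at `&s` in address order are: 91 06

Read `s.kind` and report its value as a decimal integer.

[0]=0x91 [1]=0x06 (big-endian) → word 0x9106
kind:5 @ bit 11 → (0x9106>>11)&0x1f = 0x12  ←
cnt:3 @ bit 8 → (0x9106>>8)&0x7 = 0x1
rsvd:4 @ bit 4 → (0x9106>>4)&0xf = 0x0
prio:2 @ bit 2 → (0x9106>>2)&0x3 = 0x1
seq:2 @ bit 0 → (0x9106>>0)&0x3 = 0x2
kind signed 5b, MSB=1: 18 - 32 = -14

-14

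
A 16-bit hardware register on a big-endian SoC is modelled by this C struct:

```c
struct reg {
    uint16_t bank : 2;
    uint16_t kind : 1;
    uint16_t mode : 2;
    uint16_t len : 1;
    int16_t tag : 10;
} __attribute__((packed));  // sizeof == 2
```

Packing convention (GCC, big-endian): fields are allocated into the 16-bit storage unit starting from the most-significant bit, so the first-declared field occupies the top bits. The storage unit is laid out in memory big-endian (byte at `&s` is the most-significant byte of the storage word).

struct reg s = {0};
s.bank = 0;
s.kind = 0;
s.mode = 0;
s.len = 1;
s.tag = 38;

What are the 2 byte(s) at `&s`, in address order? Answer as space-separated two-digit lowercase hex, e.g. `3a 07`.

bank (2b) val=0 bits=0x0 at bit 14: 0x0000
kind (1b) val=0 bits=0x0 at bit 13: 0x0000
mode (2b) val=0 bits=0x0 at bit 11: 0x0000
len (1b) val=1 bits=0x1 at bit 10: 0x0400
tag (10b) val=38 bits=0x26 at bit 0: 0x0426
word = 0x0426 → big-endian bytes:
  [0]=0x04  [1]=0x26

04 26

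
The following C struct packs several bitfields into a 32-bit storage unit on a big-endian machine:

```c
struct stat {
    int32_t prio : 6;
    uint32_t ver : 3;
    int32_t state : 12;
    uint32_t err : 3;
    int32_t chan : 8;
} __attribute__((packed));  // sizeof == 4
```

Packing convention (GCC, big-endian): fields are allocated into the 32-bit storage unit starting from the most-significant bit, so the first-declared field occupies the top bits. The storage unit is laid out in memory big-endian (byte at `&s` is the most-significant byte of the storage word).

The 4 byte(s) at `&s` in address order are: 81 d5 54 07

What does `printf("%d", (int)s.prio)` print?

[0]=0x81 [1]=0xd5 [2]=0x54 [3]=0x07 (big-endian) → word 0x81d55407
prio [26+:6] = (word>>26) & 0x3f = 32  ←
ver [23+:3] = (word>>23) & 0x7 = 3
state [11+:12] = (word>>11) & 0xfff = 2730
err [8+:3] = (word>>8) & 0x7 = 4
chan [0+:8] = (word>>0) & 0xff = 7
prio signed 6b, MSB=1: 32 - 64 = -32

-32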